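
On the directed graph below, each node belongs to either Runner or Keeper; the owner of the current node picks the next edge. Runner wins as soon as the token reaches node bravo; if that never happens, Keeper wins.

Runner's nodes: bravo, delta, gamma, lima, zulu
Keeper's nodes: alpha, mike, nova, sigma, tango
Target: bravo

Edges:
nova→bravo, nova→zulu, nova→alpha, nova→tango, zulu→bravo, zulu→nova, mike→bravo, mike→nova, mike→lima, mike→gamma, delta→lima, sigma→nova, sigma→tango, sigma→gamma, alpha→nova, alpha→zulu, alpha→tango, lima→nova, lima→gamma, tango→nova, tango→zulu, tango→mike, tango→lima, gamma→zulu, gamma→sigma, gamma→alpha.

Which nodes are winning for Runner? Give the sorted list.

bravo, delta, gamma, lima, zulu

A0 = {bravo}
A1: add {zulu} — zulu (Runner) has zulu→bravo.
A2: add {gamma} — gamma (Runner) has gamma→zulu.
A3: add {lima} — lima (Runner) has lima→gamma.
A4: add {delta} — delta (Runner) has delta→lima.
A5 = A4; e.g. nova (Keeper) can still go to alpha. Fixed point.
Runner's winning region = {bravo, delta, gamma, lima, zulu}.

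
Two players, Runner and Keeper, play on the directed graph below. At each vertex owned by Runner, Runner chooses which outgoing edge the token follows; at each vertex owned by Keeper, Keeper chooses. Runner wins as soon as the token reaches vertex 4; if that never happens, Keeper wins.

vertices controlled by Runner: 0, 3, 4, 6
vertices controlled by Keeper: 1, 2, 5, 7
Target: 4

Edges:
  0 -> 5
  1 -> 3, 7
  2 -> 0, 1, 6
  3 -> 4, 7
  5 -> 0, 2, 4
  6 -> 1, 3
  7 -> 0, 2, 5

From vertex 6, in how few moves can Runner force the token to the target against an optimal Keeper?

2

A0 = {4}
A1: add {3} — 3 (Runner) has 3→4.
A2: add {6} — 6 (Runner) has 6→3.
A3 = A2; e.g. 0 (Runner) has no edge into A2. Fixed point.
6 enters the attractor at level 2, so Runner can force the target in 2 moves from there.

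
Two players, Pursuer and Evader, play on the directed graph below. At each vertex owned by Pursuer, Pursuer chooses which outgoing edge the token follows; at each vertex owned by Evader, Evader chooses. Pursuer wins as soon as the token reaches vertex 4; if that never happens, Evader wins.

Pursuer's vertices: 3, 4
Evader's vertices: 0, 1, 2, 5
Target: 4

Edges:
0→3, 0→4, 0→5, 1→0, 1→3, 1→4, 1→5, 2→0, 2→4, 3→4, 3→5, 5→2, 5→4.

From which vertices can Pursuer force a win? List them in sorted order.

3, 4

A0 = {4}
A1: add {3} — 3 (Pursuer) has 3→4.
A2 = A1; e.g. 0 (Evader) can still go to 5. Fixed point.
Pursuer's winning region = {3, 4}.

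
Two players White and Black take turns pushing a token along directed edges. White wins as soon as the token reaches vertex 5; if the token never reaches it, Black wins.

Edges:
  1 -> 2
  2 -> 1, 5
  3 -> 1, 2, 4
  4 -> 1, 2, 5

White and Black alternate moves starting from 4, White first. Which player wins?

White

Track states (vertex, player-to-move).
A0 = {(5,White), (5,Black)}
A1: add {(2,White), (4,White)}.
(4,White) ∈ A1 ⇒ White forces the target.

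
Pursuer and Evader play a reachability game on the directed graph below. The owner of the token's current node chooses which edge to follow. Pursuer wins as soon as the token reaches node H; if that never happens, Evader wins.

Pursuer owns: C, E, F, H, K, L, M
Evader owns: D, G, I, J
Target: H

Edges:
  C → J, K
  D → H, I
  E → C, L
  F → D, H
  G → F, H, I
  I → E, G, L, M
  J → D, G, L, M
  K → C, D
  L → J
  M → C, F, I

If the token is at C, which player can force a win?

Evader

A0 = {H}
A1: add {F} — F (Pursuer) has F→H.
A2: add {M} — M (Pursuer) has M→F.
A3 = A2; e.g. C (Pursuer) has no edge into A2. Fixed point.
C never enters the attractor, so Evader can avoid the target forever.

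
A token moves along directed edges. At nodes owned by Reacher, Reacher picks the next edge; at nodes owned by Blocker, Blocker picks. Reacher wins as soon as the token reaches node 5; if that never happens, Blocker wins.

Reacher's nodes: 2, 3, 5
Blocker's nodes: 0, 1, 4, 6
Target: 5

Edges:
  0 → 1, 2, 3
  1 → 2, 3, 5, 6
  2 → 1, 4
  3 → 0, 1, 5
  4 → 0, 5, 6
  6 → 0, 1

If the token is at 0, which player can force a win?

A0 = {5}
A1: add {3} — 3 (Reacher) has 3→5.
A2 = A1; e.g. 0 (Blocker) can still go to 1. Fixed point.
0 never enters the attractor, so Blocker can avoid the target forever.

Blocker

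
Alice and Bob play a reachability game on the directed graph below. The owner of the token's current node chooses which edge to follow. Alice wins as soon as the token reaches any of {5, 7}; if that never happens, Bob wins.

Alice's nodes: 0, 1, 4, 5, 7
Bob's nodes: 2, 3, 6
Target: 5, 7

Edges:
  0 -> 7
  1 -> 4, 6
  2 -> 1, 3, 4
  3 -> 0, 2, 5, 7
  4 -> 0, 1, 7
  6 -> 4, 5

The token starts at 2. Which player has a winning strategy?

A0 = {5, 7}
A1: add {0, 4} — 0 (Alice) has 0→7; 4 (Alice) has 4→7.
A2: add {1, 6} — 1 (Alice) has 1→4; 6 (Bob): all of {4, 5} already in.
A3 = A2; e.g. 2 (Bob) can still go to 3. Fixed point.
2 never enters the attractor, so Bob can avoid the target forever.

Bob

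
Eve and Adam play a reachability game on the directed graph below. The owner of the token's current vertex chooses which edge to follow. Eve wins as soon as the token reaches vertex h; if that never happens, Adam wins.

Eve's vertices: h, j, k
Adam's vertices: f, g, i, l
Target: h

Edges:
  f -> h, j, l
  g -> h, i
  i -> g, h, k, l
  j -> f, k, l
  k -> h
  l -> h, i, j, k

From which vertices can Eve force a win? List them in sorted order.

A0 = {h}
A1: add {k} — k (Eve) has k→h.
A2: add {j} — j (Eve) has j→k.
A3 = A2; e.g. f (Adam) can still go to l. Fixed point.
Eve's winning region = {h, j, k}.

h, j, k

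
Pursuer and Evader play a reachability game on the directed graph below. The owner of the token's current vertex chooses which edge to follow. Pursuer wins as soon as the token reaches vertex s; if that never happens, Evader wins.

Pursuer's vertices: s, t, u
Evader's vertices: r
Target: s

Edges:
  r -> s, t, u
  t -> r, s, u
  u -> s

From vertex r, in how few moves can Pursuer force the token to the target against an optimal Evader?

2

A0 = {s}
A1: add {t, u} — t (Pursuer) has t→s; u (Pursuer) has u→s.
A2: add {r} — r (Evader): all of {s, t, u} already in.
A2 = all vertices. Fixed point.
r enters the attractor at level 2, so Pursuer can force the target in 2 moves from there.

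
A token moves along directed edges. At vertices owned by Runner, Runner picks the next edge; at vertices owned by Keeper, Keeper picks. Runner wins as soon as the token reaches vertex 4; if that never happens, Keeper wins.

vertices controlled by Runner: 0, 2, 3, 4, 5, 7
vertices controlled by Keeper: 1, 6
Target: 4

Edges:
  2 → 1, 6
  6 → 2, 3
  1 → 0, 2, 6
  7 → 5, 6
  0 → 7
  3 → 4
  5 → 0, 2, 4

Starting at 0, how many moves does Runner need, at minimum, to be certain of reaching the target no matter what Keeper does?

A0 = {4}
A1: add {3, 5} — 3 (Runner) has 3→4; 5 (Runner) has 5→4.
A2: add {7} — 7 (Runner) has 7→5.
A3: add {0} — 0 (Runner) has 0→7.
A4 = A3; e.g. 1 (Keeper) can still go to 2. Fixed point.
0 enters the attractor at level 3, so Runner can force the target in 3 moves from there.

3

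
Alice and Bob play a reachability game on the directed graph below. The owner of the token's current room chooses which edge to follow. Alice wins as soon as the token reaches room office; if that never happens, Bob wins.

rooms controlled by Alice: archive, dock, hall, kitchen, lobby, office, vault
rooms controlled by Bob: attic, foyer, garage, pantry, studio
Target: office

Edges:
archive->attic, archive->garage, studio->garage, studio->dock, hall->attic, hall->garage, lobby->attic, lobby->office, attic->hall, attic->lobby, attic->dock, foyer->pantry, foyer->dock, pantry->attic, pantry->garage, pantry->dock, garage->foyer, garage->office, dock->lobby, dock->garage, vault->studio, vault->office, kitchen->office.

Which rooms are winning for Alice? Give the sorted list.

A0 = {office}
A1: add {kitchen, lobby, vault} — lobby (Alice) has lobby→office; vault (Alice) has vault→office; kitchen (Alice) has kitchen→office.
A2: add {dock} — dock (Alice) has dock→lobby.
A3 = A2; e.g. archive (Alice) has no edge into A2. Fixed point.
Alice's winning region = {dock, kitchen, lobby, office, vault}.

dock, kitchen, lobby, office, vault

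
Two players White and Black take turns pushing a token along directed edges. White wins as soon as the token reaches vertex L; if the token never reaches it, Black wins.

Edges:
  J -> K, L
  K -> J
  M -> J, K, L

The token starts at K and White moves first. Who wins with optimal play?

Black

Track states (vertex, player-to-move).
A0 = {(L,White), (L,Black)}
A1: add {(J,White), (M,White)}.
A2: add {(K,Black)}.
A3 = A2; e.g. (J,Black) stays out. (K,White) never enters ⇒ Black avoids the target.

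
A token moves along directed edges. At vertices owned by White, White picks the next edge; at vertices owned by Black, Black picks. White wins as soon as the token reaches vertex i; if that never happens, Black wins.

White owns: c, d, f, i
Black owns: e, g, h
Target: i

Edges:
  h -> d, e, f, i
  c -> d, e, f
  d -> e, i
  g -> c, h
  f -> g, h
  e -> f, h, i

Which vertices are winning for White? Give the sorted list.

c, d, i

A0 = {i}
A1: add {d} — d (White) has d→i.
A2: add {c} — c (White) has c→d.
A3 = A2; e.g. e (Black) can still go to f. Fixed point.
White's winning region = {c, d, i}.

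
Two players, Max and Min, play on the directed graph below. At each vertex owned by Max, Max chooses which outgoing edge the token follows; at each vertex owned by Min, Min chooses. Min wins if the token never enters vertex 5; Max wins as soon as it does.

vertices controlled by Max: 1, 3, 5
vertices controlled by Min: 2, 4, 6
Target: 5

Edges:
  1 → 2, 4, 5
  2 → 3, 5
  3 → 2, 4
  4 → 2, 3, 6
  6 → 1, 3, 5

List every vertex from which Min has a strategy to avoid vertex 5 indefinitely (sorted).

2, 3, 4, 6

A0 = {5}
A1: add {1} — 1 (Max) has 1→5.
A2 = A1; e.g. 2 (Min) can still go to 3. Fixed point.
Max's attractor = {1, 5}; Min avoids the target exactly from the complement.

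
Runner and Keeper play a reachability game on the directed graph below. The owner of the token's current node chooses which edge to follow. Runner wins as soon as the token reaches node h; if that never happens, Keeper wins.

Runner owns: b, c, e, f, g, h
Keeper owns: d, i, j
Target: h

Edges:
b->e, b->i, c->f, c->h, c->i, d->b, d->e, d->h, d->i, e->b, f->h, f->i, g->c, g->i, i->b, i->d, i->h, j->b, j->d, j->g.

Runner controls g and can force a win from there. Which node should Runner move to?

c

A0 = {h}
A1: add {c, f} — c (Runner) has c→h; f (Runner) has f→h.
A2: add {g} — g (Runner) has g→c.
A3 = A2; e.g. b (Runner) has no edge into A2. Fixed point.
From g, successor c is in the attractor (rank 1); the other successor i is not.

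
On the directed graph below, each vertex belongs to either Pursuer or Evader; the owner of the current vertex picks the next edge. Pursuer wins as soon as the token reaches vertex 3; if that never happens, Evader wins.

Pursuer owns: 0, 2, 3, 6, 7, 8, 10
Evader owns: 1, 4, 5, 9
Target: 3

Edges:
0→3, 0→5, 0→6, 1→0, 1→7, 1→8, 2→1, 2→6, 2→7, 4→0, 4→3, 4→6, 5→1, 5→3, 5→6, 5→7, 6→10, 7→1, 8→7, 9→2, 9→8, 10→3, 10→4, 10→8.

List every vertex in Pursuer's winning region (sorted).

A0 = {3}
A1: add {0, 10} — 0 (Pursuer) has 0→3; 10 (Pursuer) has 10→3.
A2: add {6} — 6 (Pursuer) has 6→10.
A3: add {2, 4} — 2 (Pursuer) has 2→6; 4 (Evader): all of {0, 3, 6} already in.
A4 = A3; e.g. 1 (Evader) can still go to 7. Fixed point.
Pursuer's winning region = {0, 2, 3, 4, 6, 10}.

0, 2, 3, 4, 6, 10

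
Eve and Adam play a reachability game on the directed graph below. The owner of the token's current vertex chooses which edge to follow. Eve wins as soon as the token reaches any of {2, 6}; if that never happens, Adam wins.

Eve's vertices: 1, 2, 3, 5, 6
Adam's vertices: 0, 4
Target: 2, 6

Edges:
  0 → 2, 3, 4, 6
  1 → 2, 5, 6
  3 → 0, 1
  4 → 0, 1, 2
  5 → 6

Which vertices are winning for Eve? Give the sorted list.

A0 = {2, 6}
A1: add {1, 5} — 1 (Eve) has 1→2; 5 (Eve) has 5→6.
A2: add {3} — 3 (Eve) has 3→1.
A3 = A2; e.g. 0 (Adam) can still go to 4. Fixed point.
Eve's winning region = {1, 2, 3, 5, 6}.

1, 2, 3, 5, 6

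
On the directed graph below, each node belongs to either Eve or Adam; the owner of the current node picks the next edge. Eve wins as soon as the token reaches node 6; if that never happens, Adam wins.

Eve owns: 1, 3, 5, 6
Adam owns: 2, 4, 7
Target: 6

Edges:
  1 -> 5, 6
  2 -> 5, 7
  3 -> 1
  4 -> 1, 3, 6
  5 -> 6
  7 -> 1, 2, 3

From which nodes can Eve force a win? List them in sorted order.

A0 = {6}
A1: add {1, 5} — 1 (Eve) has 1→6; 5 (Eve) has 5→6.
A2: add {3} — 3 (Eve) has 3→1.
A3: add {4} — 4 (Adam): all of {1, 3, 6} already in.
A4 = A3; e.g. 2 (Adam) can still go to 7. Fixed point.
Eve's winning region = {1, 3, 4, 5, 6}.

1, 3, 4, 5, 6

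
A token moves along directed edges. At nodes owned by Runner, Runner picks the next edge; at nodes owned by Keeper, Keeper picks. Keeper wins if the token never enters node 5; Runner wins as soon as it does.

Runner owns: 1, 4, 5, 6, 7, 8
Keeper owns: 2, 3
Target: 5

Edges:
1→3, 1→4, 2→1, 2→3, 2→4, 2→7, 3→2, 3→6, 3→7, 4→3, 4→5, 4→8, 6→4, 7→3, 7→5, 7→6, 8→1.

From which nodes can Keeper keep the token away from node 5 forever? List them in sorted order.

A0 = {5}
A1: add {4, 7} — 4 (Runner) has 4→5; 7 (Runner) has 7→5.
A2: add {1, 6} — 1 (Runner) has 1→4; 6 (Runner) has 6→4.
A3: add {8} — 8 (Runner) has 8→1.
A4 = A3; e.g. 2 (Keeper) can still go to 3. Fixed point.
Runner's attractor = {1, 4, 5, 6, 7, 8}; Keeper avoids the target exactly from the complement.

2, 3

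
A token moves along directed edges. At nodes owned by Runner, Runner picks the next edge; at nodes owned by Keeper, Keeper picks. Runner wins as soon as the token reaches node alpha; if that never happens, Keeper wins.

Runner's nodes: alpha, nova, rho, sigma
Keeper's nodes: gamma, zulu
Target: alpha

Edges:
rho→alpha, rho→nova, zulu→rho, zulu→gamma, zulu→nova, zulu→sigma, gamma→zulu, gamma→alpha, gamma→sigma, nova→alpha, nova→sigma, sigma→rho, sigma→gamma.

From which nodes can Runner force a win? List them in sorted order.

A0 = {alpha}
A1: add {nova, rho} — rho (Runner) has rho→alpha; nova (Runner) has nova→alpha.
A2: add {sigma} — sigma (Runner) has sigma→rho.
A3 = A2; e.g. zulu (Keeper) can still go to gamma. Fixed point.
Runner's winning region = {alpha, nova, rho, sigma}.

alpha, nova, rho, sigma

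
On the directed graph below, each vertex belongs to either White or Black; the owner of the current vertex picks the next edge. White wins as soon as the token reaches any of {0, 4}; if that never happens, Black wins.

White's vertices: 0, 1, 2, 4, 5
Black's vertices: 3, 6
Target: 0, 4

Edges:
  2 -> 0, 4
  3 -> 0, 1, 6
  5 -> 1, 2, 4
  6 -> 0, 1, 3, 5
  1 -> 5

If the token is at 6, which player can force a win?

Black

A0 = {0, 4}
A1: add {2, 5} — 2 (White) has 2→0; 5 (White) has 5→4.
A2: add {1} — 1 (White) has 1→5.
A3 = A2; e.g. 3 (Black) can still go to 6. Fixed point.
6 never enters the attractor, so Black can avoid the target forever.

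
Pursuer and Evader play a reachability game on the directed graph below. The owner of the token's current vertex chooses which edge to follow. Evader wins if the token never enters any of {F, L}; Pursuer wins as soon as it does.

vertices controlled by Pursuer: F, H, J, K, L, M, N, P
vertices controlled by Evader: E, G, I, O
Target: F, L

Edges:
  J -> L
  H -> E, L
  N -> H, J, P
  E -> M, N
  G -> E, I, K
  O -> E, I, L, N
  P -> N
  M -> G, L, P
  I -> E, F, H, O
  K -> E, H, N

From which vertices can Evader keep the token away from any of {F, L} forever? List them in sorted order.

G, I, O

A0 = {F, L}
A1: add {H, J, M} — H (Pursuer) has H→L; J (Pursuer) has J→L; M (Pursuer) has M→L.
A2: add {K, N} — K (Pursuer) has K→H; N (Pursuer) has N→H.
A3: add {E, P} — E (Evader): all of {M, N} already in; P (Pursuer) has P→N.
A4 = A3; e.g. G (Evader) can still go to I. Fixed point.
Pursuer's attractor = {E, F, H, J, K, L, M, N, P}; Evader avoids the target exactly from the complement.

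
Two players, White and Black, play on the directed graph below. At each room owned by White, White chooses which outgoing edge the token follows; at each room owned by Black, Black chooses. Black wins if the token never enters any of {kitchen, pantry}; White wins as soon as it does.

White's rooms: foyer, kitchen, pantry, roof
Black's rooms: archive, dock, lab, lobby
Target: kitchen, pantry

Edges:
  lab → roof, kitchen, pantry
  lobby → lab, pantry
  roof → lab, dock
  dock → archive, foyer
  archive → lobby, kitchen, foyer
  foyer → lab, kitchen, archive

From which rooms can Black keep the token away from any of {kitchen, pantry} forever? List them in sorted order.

archive, dock, lab, lobby, roof

A0 = {kitchen, pantry}
A1: add {foyer} — foyer (White) has foyer→kitchen.
A2 = A1; e.g. lab (Black) can still go to roof. Fixed point.
White's attractor = {foyer, kitchen, pantry}; Black avoids the target exactly from the complement.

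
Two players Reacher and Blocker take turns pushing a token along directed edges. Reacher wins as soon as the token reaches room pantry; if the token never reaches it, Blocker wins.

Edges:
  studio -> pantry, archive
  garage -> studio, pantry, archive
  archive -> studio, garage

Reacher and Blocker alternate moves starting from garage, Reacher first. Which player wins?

Track states (vertex, player-to-move).
A0 = {(pantry,Reacher), (pantry,Blocker)}
A1: add {(studio,Reacher), (garage,Reacher)}.
(garage,Reacher) ∈ A1 ⇒ Reacher forces the target.

Reacher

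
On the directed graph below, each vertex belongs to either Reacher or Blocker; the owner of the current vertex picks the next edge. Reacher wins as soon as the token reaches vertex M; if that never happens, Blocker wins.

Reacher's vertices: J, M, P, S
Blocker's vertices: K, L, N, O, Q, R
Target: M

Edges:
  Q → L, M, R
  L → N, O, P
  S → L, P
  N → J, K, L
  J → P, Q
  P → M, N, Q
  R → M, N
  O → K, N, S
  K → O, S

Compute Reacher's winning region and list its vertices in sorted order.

J, M, P, S

A0 = {M}
A1: add {P} — P (Reacher) has P→M.
A2: add {J, S} — J (Reacher) has J→P; S (Reacher) has S→P.
A3 = A2; e.g. K (Blocker) can still go to O. Fixed point.
Reacher's winning region = {J, M, P, S}.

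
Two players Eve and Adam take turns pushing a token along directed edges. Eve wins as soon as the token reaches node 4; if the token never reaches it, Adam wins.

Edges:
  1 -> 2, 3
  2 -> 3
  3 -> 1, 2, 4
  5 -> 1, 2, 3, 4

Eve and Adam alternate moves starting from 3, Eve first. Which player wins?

Track states (vertex, player-to-move).
A0 = {(4,Eve), (4,Adam)}
A1: add {(3,Eve), (5,Eve)}.
(3,Eve) ∈ A1 ⇒ Eve forces the target.

Eve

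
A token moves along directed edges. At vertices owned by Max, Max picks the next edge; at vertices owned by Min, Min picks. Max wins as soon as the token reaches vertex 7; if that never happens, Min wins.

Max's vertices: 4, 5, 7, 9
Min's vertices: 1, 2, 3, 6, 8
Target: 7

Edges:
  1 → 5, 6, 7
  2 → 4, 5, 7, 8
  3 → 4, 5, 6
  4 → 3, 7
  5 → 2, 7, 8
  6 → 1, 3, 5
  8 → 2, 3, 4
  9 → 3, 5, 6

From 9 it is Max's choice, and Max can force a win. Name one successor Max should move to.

5

A0 = {7}
A1: add {4, 5} — 4 (Max) has 4→7; 5 (Max) has 5→7.
A2: add {9} — 9 (Max) has 9→5.
A3 = A2; e.g. 1 (Min) can still go to 6. Fixed point.
From 9, successor 5 is in the attractor (rank 1); the other successors 3, 6 are not.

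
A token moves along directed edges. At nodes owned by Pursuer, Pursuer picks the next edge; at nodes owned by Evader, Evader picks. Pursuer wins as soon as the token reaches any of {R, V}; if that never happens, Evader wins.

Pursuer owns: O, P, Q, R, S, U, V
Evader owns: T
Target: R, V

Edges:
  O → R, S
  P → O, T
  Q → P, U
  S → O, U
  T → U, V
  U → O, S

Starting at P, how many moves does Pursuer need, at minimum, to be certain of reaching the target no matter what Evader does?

2

A0 = {R, V}
A1: add {O} — O (Pursuer) has O→R.
A2: add {P, S, U} — P (Pursuer) has P→O; S (Pursuer) has S→O; U (Pursuer) has U→O.
P enters the attractor at level 2, so Pursuer can force the target in 2 moves from there.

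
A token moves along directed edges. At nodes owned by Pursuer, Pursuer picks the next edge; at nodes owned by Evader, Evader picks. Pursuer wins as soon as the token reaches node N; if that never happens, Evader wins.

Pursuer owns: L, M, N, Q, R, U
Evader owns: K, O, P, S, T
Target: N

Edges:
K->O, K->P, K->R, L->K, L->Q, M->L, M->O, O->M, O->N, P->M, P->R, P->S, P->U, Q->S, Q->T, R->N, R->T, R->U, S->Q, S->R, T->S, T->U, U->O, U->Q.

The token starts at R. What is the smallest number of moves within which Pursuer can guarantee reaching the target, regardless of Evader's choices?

A0 = {N}
A1: add {R} — R (Pursuer) has R→N.
A2 = A1; e.g. K (Evader) can still go to O. Fixed point.
R enters the attractor at level 1, so Pursuer can force the target in 1 move from there.

1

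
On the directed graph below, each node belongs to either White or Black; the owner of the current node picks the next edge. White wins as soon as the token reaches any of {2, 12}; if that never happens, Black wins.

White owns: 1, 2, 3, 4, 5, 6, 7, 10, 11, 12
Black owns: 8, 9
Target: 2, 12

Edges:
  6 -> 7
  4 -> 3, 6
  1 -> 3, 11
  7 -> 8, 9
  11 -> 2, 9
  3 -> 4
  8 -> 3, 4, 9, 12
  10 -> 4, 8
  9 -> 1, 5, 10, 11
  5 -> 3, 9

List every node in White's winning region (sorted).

1, 2, 11, 12

A0 = {2, 12}
A1: add {11} — 11 (White) has 11→2.
A2: add {1} — 1 (White) has 1→11.
A3 = A2; e.g. 3 (White) has no edge into A2. Fixed point.
White's winning region = {1, 2, 11, 12}.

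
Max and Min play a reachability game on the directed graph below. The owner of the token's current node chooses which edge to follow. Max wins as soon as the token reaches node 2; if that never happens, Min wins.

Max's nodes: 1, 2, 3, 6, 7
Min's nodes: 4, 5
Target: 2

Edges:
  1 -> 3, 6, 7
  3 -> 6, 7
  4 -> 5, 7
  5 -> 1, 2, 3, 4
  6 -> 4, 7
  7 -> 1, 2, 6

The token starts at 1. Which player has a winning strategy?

A0 = {2}
A1: add {7} — 7 (Max) has 7→2.
A2: add {1, 3, 6} — 1 (Max) has 1→7; 3 (Max) has 3→7; 6 (Max) has 6→7.
A3 = A2; e.g. 4 (Min) can still go to 5. Fixed point.
1 ∈ A2, so Max can force the target.

Max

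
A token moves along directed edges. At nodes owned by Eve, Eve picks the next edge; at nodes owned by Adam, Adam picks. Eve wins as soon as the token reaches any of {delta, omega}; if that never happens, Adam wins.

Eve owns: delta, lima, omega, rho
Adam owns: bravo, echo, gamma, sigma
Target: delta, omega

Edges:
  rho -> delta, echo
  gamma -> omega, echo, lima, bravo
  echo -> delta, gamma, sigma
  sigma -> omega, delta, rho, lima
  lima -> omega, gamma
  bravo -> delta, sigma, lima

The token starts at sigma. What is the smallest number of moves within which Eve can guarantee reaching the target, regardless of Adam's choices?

A0 = {delta, omega}
A1: add {lima, rho} — rho (Eve) has rho→delta; lima (Eve) has lima→omega.
A2: add {sigma} — sigma (Adam): all of {omega, delta, rho, lima} already in.
sigma enters the attractor at level 2, so Eve can force the target in 2 moves from there.

2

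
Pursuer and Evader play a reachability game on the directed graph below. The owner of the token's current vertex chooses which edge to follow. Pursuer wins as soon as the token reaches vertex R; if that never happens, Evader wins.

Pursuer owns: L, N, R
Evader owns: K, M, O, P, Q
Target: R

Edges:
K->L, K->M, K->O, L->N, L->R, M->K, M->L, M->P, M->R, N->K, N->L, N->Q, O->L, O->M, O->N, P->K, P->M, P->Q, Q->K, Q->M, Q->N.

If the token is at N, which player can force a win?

Pursuer

A0 = {R}
A1: add {L} — L (Pursuer) has L→R.
A2: add {N} — N (Pursuer) has N→L.
A3 = A2; e.g. K (Evader) can still go to M. Fixed point.
N ∈ A2, so Pursuer can force the target.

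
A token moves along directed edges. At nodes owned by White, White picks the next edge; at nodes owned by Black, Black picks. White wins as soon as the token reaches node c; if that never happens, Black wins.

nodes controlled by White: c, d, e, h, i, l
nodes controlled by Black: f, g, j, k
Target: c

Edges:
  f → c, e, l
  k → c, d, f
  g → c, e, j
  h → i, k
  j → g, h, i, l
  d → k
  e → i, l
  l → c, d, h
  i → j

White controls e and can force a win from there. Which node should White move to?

A0 = {c}
A1: add {l} — l (White) has l→c.
A2: add {e} — e (White) has e→l.
A3: add {f} — f (Black): all of {c, e, l} already in.
A4 = A3; e.g. d (White) has no edge into A3. Fixed point.
From e, successor l is in the attractor (rank 1); the other successor i is not.

l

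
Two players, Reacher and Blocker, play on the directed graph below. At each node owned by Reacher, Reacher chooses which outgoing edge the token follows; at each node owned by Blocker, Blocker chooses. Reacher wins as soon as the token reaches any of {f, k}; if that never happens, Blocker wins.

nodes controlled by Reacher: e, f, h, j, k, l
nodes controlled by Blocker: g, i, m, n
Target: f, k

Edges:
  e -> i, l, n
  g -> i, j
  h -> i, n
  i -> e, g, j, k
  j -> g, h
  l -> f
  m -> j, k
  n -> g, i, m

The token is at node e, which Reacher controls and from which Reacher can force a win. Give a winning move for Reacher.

l

A0 = {f, k}
A1: add {l} — l (Reacher) has l→f.
A2: add {e} — e (Reacher) has e→l.
A3 = A2; e.g. g (Blocker) can still go to i. Fixed point.
From e, successor l is in the attractor (rank 1); the other successors i, n are not.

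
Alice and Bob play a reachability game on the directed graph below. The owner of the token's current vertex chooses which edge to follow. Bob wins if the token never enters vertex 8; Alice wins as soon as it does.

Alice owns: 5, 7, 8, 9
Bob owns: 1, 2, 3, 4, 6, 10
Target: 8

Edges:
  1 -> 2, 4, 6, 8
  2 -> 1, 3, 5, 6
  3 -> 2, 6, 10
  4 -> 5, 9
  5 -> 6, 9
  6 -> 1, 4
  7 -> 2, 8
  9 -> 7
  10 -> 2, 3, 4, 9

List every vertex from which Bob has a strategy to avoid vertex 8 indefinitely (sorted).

A0 = {8}
A1: add {7} — 7 (Alice) has 7→8.
A2: add {9} — 9 (Alice) has 9→7.
A3: add {5} — 5 (Alice) has 5→9.
A4: add {4} — 4 (Bob): all of {5, 9} already in.
A5 = A4; e.g. 1 (Bob) can still go to 2. Fixed point.
Alice's attractor = {4, 5, 7, 8, 9}; Bob avoids the target exactly from the complement.

1, 2, 3, 6, 10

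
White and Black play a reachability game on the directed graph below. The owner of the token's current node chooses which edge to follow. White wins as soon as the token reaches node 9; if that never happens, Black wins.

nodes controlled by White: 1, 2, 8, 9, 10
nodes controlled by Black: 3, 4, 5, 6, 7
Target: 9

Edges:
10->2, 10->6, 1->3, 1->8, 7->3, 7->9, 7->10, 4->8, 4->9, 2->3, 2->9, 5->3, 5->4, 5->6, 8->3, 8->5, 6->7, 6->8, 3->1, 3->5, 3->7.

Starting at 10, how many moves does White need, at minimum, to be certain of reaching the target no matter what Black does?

2

A0 = {9}
A1: add {2} — 2 (White) has 2→9.
A2: add {10} — 10 (White) has 10→2.
A3 = A2; e.g. 1 (White) has no edge into A2. Fixed point.
10 enters the attractor at level 2, so White can force the target in 2 moves from there.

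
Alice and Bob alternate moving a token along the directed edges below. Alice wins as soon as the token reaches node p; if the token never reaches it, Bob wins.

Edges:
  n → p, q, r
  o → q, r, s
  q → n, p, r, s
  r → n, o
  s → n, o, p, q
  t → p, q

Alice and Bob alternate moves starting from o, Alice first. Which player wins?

Track states (vertex, player-to-move).
A0 = {(p,Alice), (p,Bob)}
A1: add {(n,Alice), (q,Alice), (s,Alice), (t,Alice)}.
A2: add {(t,Bob)}.
A3 = A2; e.g. (n,Bob) stays out. (o,Alice) never enters ⇒ Bob avoids the target.

Bob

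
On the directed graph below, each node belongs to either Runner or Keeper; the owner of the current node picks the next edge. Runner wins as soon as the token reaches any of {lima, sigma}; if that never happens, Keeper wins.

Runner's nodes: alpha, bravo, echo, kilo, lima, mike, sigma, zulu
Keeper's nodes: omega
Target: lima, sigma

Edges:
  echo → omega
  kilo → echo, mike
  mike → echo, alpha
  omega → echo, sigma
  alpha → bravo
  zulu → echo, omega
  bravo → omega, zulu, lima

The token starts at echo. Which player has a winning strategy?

Keeper

A0 = {lima, sigma}
A1: add {bravo} — bravo (Runner) has bravo→lima.
A2: add {alpha} — alpha (Runner) has alpha→bravo.
A3: add {mike} — mike (Runner) has mike→alpha.
A4: add {kilo} — kilo (Runner) has kilo→mike.
A5 = A4; e.g. echo (Runner) has no edge into A4. Fixed point.
echo never enters the attractor, so Keeper can avoid the target forever.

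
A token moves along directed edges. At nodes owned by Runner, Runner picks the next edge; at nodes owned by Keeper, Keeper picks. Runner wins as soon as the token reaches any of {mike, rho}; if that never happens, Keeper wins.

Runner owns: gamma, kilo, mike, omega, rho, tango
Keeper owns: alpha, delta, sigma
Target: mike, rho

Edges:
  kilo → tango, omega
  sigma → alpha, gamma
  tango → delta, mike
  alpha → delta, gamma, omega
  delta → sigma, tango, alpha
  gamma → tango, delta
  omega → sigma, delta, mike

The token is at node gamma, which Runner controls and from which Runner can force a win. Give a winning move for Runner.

A0 = {mike, rho}
A1: add {omega, tango} — tango (Runner) has tango→mike; omega (Runner) has omega→mike.
A2: add {gamma, kilo} — kilo (Runner) has kilo→tango; gamma (Runner) has gamma→tango.
A3 = A2; e.g. sigma (Keeper) can still go to alpha. Fixed point.
From gamma, successor tango is in the attractor (rank 1); the other successor delta is not.

tango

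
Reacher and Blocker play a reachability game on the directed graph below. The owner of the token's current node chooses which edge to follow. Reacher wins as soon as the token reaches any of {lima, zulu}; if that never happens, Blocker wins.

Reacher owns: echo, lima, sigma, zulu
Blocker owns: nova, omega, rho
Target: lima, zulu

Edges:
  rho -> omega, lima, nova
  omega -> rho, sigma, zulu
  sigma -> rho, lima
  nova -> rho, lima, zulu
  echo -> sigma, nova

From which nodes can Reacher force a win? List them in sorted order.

A0 = {lima, zulu}
A1: add {sigma} — sigma (Reacher) has sigma→lima.
A2: add {echo} — echo (Reacher) has echo→sigma.
A3 = A2; e.g. rho (Blocker) can still go to omega. Fixed point.
Reacher's winning region = {echo, lima, sigma, zulu}.

echo, lima, sigma, zulu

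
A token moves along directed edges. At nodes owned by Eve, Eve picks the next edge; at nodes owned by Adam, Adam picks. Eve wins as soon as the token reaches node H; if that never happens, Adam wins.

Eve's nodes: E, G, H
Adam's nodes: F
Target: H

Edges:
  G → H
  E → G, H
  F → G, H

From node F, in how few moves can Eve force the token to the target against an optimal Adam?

A0 = {H}
A1: add {E, G} — E (Eve) has E→H; G (Eve) has G→H.
A2: add {F} — F (Adam): all of {G, H} already in.
A2 = all vertices. Fixed point.
F enters the attractor at level 2, so Eve can force the target in 2 moves from there.

2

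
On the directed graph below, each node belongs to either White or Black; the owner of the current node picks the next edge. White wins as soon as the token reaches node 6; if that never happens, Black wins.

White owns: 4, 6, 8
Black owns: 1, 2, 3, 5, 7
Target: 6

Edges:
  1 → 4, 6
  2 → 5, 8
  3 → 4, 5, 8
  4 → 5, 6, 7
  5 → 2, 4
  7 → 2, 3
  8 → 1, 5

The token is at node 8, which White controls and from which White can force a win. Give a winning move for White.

A0 = {6}
A1: add {4} — 4 (White) has 4→6.
A2: add {1} — 1 (Black): all of {4, 6} already in.
A3: add {8} — 8 (White) has 8→1.
A4 = A3; e.g. 2 (Black) can still go to 5. Fixed point.
From 8, successor 1 is in the attractor (rank 2); the other successor 5 is not.

1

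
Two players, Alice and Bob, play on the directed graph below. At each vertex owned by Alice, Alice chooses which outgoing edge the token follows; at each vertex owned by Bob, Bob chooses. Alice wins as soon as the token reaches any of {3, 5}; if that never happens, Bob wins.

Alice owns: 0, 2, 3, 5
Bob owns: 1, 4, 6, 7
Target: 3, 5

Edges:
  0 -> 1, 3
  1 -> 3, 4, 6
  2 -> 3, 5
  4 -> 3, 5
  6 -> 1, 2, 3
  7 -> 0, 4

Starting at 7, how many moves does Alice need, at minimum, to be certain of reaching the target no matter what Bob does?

2

A0 = {3, 5}
A1: add {0, 2, 4} — 0 (Alice) has 0→3; 2 (Alice) has 2→3; 4 (Bob): all of {3, 5} already in.
A2: add {7} — 7 (Bob): all of {0, 4} already in.
A3 = A2; e.g. 1 (Bob) can still go to 6. Fixed point.
7 enters the attractor at level 2, so Alice can force the target in 2 moves from there.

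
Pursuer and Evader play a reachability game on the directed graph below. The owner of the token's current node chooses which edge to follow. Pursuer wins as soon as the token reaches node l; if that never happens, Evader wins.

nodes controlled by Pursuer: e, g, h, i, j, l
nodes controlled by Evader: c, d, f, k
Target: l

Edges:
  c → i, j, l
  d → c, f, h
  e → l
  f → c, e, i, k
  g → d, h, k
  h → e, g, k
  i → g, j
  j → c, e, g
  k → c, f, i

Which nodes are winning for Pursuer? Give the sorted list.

c, e, g, h, i, j, l

A0 = {l}
A1: add {e} — e (Pursuer) has e→l.
A2: add {h, j} — h (Pursuer) has h→e; j (Pursuer) has j→e.
A3: add {g, i} — g (Pursuer) has g→h; i (Pursuer) has i→j.
A4: add {c} — c (Evader): all of {i, j, l} already in.
A5 = A4; e.g. d (Evader) can still go to f. Fixed point.
Pursuer's winning region = {c, e, g, h, i, j, l}.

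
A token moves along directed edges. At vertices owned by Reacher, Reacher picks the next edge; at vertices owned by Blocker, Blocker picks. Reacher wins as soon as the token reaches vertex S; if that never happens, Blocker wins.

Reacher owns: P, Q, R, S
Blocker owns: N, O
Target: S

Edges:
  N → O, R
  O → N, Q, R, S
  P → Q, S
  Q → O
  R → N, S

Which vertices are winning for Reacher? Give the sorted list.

P, R, S

A0 = {S}
A1: add {P, R} — P (Reacher) has P→S; R (Reacher) has R→S.
A2 = A1; e.g. N (Blocker) can still go to O. Fixed point.
Reacher's winning region = {P, R, S}.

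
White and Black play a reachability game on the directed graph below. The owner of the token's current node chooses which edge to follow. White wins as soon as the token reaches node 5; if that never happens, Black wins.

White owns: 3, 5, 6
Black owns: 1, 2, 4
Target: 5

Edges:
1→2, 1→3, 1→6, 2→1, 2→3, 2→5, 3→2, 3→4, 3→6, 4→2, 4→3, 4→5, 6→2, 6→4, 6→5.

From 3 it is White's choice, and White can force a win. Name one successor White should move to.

A0 = {5}
A1: add {6} — 6 (White) has 6→5.
A2: add {3} — 3 (White) has 3→6.
A3 = A2; e.g. 1 (Black) can still go to 2. Fixed point.
From 3, successor 6 is in the attractor (rank 1); the other successors 2, 4 are not.

6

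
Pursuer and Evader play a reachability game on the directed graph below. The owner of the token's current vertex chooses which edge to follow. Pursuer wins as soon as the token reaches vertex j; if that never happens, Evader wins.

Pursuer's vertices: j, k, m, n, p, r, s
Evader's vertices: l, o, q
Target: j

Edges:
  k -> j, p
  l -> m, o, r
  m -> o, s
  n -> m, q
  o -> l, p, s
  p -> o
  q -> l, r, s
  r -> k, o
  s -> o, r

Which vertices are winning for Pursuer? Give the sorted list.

A0 = {j}
A1: add {k} — k (Pursuer) has k→j.
A2: add {r} — r (Pursuer) has r→k.
A3: add {s} — s (Pursuer) has s→r.
A4: add {m} — m (Pursuer) has m→s.
A5: add {n} — n (Pursuer) has n→m.
A6 = A5; e.g. l (Evader) can still go to o. Fixed point.
Pursuer's winning region = {j, k, m, n, r, s}.

j, k, m, n, r, s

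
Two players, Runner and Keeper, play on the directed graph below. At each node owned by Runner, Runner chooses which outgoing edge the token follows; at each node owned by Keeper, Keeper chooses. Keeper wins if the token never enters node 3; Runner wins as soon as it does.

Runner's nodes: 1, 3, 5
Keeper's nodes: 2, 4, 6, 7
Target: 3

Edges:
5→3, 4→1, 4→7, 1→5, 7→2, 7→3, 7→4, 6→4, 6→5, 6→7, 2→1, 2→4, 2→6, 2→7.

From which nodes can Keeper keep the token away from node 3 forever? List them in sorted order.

A0 = {3}
A1: add {5} — 5 (Runner) has 5→3.
A2: add {1} — 1 (Runner) has 1→5.
A3 = A2; e.g. 2 (Keeper) can still go to 4. Fixed point.
Runner's attractor = {1, 3, 5}; Keeper avoids the target exactly from the complement.

2, 4, 6, 7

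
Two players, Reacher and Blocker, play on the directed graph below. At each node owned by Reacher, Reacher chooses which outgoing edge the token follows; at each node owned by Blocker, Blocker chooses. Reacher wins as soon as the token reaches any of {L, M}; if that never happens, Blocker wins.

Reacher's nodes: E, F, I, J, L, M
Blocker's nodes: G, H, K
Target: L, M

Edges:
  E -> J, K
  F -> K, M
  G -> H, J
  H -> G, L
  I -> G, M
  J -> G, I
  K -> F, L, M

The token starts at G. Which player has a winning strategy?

Blocker

A0 = {L, M}
A1: add {F, I} — F (Reacher) has F→M; I (Reacher) has I→M.
A2: add {J, K} — J (Reacher) has J→I; K (Blocker): all of {F, L, M} already in.
A3: add {E} — E (Reacher) has E→J.
A4 = A3; e.g. G (Blocker) can still go to H. Fixed point.
G never enters the attractor, so Blocker can avoid the target forever.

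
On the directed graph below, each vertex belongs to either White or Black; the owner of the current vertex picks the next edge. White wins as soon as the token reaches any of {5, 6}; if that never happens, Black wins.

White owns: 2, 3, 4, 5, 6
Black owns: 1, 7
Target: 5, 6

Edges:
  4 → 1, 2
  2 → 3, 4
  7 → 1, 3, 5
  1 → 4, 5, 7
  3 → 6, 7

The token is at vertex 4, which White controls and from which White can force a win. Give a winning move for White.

A0 = {5, 6}
A1: add {3} — 3 (White) has 3→6.
A2: add {2} — 2 (White) has 2→3.
A3: add {4} — 4 (White) has 4→2.
A4 = A3; e.g. 1 (Black) can still go to 7. Fixed point.
From 4, successor 2 is in the attractor (rank 2); the other successor 1 is not.

2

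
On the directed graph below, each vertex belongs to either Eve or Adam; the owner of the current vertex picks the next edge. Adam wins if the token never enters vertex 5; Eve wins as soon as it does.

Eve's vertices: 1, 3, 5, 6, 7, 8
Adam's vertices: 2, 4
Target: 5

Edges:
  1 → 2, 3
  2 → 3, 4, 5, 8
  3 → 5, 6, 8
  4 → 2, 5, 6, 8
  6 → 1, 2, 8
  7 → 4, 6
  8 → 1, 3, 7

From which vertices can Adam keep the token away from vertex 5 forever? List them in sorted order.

A0 = {5}
A1: add {3} — 3 (Eve) has 3→5.
A2: add {1, 8} — 1 (Eve) has 1→3; 8 (Eve) has 8→3.
A3: add {6} — 6 (Eve) has 6→1.
A4: add {7} — 7 (Eve) has 7→6.
A5 = A4; e.g. 2 (Adam) can still go to 4. Fixed point.
Eve's attractor = {1, 3, 5, 6, 7, 8}; Adam avoids the target exactly from the complement.

2, 4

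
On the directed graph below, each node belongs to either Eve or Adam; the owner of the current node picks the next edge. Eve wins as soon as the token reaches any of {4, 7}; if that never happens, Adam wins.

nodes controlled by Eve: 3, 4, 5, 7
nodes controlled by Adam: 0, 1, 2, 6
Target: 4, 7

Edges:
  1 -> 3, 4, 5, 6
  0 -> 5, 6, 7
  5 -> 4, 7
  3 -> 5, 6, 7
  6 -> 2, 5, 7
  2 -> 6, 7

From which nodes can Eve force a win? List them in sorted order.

A0 = {4, 7}
A1: add {3, 5} — 3 (Eve) has 3→7; 5 (Eve) has 5→4.
A2 = A1; e.g. 0 (Adam) can still go to 6. Fixed point.
Eve's winning region = {3, 4, 5, 7}.

3, 4, 5, 7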